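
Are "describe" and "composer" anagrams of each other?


Word 1: "describe" → sorted: bcdeeirs
Word 2: "composer" → sorted: cemooprs
Same letters? bcdeeirs != cemooprs
Anagram = No


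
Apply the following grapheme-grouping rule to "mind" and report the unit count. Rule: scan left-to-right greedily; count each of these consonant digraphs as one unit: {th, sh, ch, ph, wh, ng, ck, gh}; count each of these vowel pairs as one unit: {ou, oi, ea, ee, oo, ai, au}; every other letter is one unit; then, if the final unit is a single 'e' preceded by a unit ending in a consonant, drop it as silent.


Word: "mind" (4 letters)
Left-to-right scan:
  (1) 'm' (letter)
  (2) 'i' (letter)
  (3) 'n' (letter)
  (4) 'd' (letter)
Units from scan: 4
Sound units = 4 units


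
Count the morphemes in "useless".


Word: "useless"
Morphemes: use + -less
Each morpheme carries meaning
= 2 morphemes


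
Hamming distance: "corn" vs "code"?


Comparing character by character (same length = 4):
  Pos 0: 'c' vs 'c' =
  Pos 1: 'o' vs 'o' =
  Pos 2: 'r' vs 'd' !=
  Pos 3: 'n' vs 'e' !=
Hamming distance = 2


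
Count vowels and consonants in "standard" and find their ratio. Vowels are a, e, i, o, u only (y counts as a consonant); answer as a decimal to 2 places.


Word: "standard"
Vowels (a,e,i,o,u): 2
Consonants: 6
Ratio = 2/6
= 0.33


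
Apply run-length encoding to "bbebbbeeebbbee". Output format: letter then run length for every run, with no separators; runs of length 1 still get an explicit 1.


String: "bbebbbeeebbbee"
Scanning for consecutive runs:
  'b' x 2
  'e' x 1
  'b' x 3
  'e' x 3
  'b' x 3
  'e' x 2
RLE = "b2e1b3e3b3e2"


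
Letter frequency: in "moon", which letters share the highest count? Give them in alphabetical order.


Word: "moon"
Letter counts:
  'm': 1
  'n': 1
  'o': 2
Maximum count = 2
Most frequent = 'o' (2 times each)


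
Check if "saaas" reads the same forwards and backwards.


Word: "saaas"
Reversed: "saaas"
Forward == Backward? saaas == saaas
Palindrome = Yes


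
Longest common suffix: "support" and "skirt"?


Word 1: "support"
Word 2: "skirt"
Comparing from end:
  Pos -1: 't' == 't'
  Pos -2: 'r' == 'r'
  Pos -3: 'o' != 'i' (stop)
LCS = "rt" (length 2)


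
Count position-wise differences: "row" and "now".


Comparing character by character (same length = 3):
  Pos 0: 'r' vs 'n' !=
  Pos 1: 'o' vs 'o' =
  Pos 2: 'w' vs 'w' =
Hamming distance = 1


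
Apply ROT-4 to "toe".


Word: "toe"
Shift: 4
Each letter → (letter + shift) mod 26:
  't' (19) + 4 = 23 → 'x'
  'o' (14) + 4 = 18 → 's'
  'e' (4) + 4 = 8 → 'i'
Result = "xsi"


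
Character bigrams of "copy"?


Word: "copy" (length 4)
Number of bigrams = 4 - 2 + 1 = 3
  Position 0: "co"
  Position 1: "op"
  Position 2: "py"
Bigrams = "co", "op", "py"


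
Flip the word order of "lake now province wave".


Original: "lake now province wave"
Words (1..n): lake | now | province | wave
Reversed (n..1): wave | province | now | lake
Result = "wave province now lake"


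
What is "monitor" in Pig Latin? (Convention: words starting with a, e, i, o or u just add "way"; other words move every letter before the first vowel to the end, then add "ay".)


Word: "monitor"
Starts with consonant(s) → move to end, add 'ay'
Consonant cluster: "m"
Pig Latin = "onitormay"


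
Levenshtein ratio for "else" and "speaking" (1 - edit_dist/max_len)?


Word 1: "else" (length 4)
Word 2: "speaking" (length 8)
One optimal edit sequence:
  1. insert 's'  (+1)
  2. insert 'p'  (+1)
  3. keep 'e'
  4. insert 'a'  (+1)
  5. insert 'k'  (+1)
  6. substitute 'l' -> 'i'  (+1)
  7. substitute 's' -> 'n'  (+1)
  8. substitute 'e' -> 'g'  (+1)
Edit distance = 7
Max length = max(4, 8) = 8
Similarity = 1 - 7/8
= 0.1250


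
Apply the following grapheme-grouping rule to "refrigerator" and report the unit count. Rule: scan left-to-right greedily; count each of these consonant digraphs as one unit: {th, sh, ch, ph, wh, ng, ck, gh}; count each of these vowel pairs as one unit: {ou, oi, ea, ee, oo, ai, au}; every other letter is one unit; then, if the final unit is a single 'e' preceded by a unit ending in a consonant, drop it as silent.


Word: "refrigerator" (12 letters)
Left-to-right scan:
  [1] 'r' (letter)
  [2] 'e' (letter)
  [3] 'f' (letter)
  [4] 'r' (letter)
  [5] 'i' (letter)
  [6] 'g' (letter)
  [7] 'e' (letter)
  [8] 'r' (letter)
  [9] 'a' (letter)
  [10] 't' (letter)
  [11] 'o' (letter)
  [12] 'r' (letter)
Units from scan: 12
Sound units = 12 units


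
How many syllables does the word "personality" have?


Word: "personality"
Syllable breakdown: per-son-al-i-ty
Counting: 5 parts
= 5 syllables


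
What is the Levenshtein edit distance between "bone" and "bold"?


Word 1: "bone" (length 4)
Word 2: "bold" (length 4)
One optimal edit sequence (insert/delete/substitute each cost 1):
  1. keep 'b'
  2. keep 'o'
  3. substitute 'n' -> 'l'  (+1)
  4. substitute 'e' -> 'd'  (+1)
Total edit operations: 2
Edit distance = 2


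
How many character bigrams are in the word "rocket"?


Word: "rocket" (length 6)
Number of 2-grams = length - 2 + 1 = 6 - 2 + 1
= 5


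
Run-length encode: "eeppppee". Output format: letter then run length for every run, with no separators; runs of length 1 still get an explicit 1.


String: "eeppppee"
Scanning for consecutive runs:
  'e' x 2
  'p' x 4
  'e' x 2
RLE = "e2p4e2"


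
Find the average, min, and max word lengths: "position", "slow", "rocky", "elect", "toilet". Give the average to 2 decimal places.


Lengths: "position"=8, "slow"=4, "rocky"=5, "elect"=5, "toilet"=6
Sum = 28, Count = 5
Average = 28/5 = 5.60
= avg=5.60, min=4, max=8


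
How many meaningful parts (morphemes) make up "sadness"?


Word: "sadness"
Morphemes: sad + -ness
Each morpheme carries meaning
= 2 morphemes


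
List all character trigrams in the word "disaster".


Word: "disaster" (length 8)
Number of trigrams = 8 - 3 + 1 = 6
  Position 0: "dis"
  Position 1: "isa"
  Position 2: "sas"
  Position 3: "ast"
  Position 4: "ste"
  Position 5: "ter"
Trigrams = "dis", "isa", "sas", "ast", "ste", "ter"


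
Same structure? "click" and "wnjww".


Pattern of "click": [0, 1, 2, 0, 3]
Pattern of "wnjww": [0, 1, 2, 0, 0]
Patterns do not match
Same pattern = No


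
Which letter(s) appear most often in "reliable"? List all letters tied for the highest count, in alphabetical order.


Word: "reliable"
Letter counts:
  'a': 1
  'b': 1
  'e': 2
  'i': 1
  'l': 2
  'r': 1
Maximum count = 2
Most frequent = 'e', 'l' (2 times each)


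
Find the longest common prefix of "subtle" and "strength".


Word 1: "subtle"
Word 2: "strength"
Comparing from start:
  Pos 0: 's' == 's'
  Pos 1: 'u' != 't' (stop)
LCP = "s" (length 1)


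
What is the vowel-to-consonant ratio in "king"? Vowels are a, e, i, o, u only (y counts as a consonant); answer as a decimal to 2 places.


Word: "king"
Vowels (a,e,i,o,u): 1
Consonants: 3
Ratio = 1/3
= 0.33


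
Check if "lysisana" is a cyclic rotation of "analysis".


Word: "analysis", Candidate: "lysisana"
Method: check if candidate is substring of word+word
"analysisanalysis" contains "lysisana"? Yes
Is rotation = Yes


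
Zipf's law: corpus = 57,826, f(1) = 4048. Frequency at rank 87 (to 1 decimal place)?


Zipf's law: f(r) = f(1) / r
f(1) = 4048
f(87) = 4048 / 87
= 46.5 occurrences


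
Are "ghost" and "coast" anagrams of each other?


Word 1: "ghost" → sorted: ghost
Word 2: "coast" → sorted: acost
Same letters? ghost != acost
Anagram = No


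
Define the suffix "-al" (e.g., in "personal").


Suffix: -al
Example: personal = person + -al
Meaning = relating to


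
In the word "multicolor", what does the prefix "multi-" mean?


Prefix: multi-
Example: multicolor = multi- + color
Meaning = many


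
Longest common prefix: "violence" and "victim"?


Word 1: "violence"
Word 2: "victim"
Comparing from start:
  Pos 0: 'v' == 'v'
  Pos 1: 'i' == 'i'
  Pos 2: 'o' != 'c' (stop)
LCP = "vi" (length 2)


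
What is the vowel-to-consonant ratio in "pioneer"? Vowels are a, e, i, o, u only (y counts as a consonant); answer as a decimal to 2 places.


Word: "pioneer"
Vowels (a,e,i,o,u): 4
Consonants: 3
Ratio = 4/3
= 1.33


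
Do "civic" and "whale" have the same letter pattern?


Pattern of "civic": [0, 1, 2, 1, 0]
Pattern of "whale": [0, 1, 2, 3, 4]
Patterns do not match
Same pattern = No


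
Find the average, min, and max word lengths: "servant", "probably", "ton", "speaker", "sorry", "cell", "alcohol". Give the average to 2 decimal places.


Lengths: "servant"=7, "probably"=8, "ton"=3, "speaker"=7, "sorry"=5, "cell"=4, "alcohol"=7
Sum = 41, Count = 7
Average = 41/7 = 5.86
= avg=5.86, min=3, max=8


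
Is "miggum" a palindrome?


Word: "miggum"
Reversed: "muggim"
Forward == Backward? miggum != muggim
Palindrome = No


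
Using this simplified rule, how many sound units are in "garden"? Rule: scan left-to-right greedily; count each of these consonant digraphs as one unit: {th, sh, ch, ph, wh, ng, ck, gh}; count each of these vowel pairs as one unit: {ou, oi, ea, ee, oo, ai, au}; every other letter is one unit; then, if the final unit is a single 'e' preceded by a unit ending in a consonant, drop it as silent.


Word: "garden" (6 letters)
Left-to-right scan:
  [1] 'g' (letter)
  [2] 'a' (letter)
  [3] 'r' (letter)
  [4] 'd' (letter)
  [5] 'e' (letter)
  [6] 'n' (letter)
Units from scan: 6
Sound units = 6 units


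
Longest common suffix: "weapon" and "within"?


Word 1: "weapon"
Word 2: "within"
Comparing from end:
  Pos -1: 'n' == 'n'
  Pos -2: 'o' != 'i' (stop)
LCS = "n" (length 1)


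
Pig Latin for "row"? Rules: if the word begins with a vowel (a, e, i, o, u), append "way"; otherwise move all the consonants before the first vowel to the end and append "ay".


Word: "row"
Starts with consonant(s) → move to end, add 'ay'
Consonant cluster: "r"
Pig Latin = "owray"


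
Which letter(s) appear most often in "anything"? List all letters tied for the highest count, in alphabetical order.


Word: "anything"
Letter counts:
  'a': 1
  'g': 1
  'h': 1
  'i': 1
  'n': 2
  't': 1
  'y': 1
Maximum count = 2
Most frequent = 'n' (2 times each)


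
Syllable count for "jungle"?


Word: "jungle"
Syllable breakdown: jun | gle
Counting: 2 parts
= 2 syllables


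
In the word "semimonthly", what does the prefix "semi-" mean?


Prefix: semi-
Example: semimonthly = semi- + monthly
Meaning = half


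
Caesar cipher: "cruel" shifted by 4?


Word: "cruel"
Shift: 4
Each letter → (letter + shift) mod 26:
  'c' (2) + 4 = 6 → 'g'
  'r' (17) + 4 = 21 → 'v'
  'u' (20) + 4 = 24 → 'y'
  'e' (4) + 4 = 8 → 'i'
  'l' (11) + 4 = 15 → 'p'
Result = "gvyip"


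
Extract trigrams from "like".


Word: "like" (length 4)
Number of trigrams = 4 - 3 + 1 = 2
  Position 0: "lik"
  Position 1: "ike"
Trigrams = "lik", "ike"


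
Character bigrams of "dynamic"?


Word: "dynamic" (length 7)
Number of bigrams = 7 - 2 + 1 = 6
  Position 0: "dy"
  Position 1: "yn"
  Position 2: "na"
  Position 3: "am"
  Position 4: "mi"
  Position 5: "ic"
Bigrams = "dy", "yn", "na", "am", "mi", "ic"


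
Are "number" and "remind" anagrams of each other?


Word 1: "number" → sorted: bemnru
Word 2: "remind" → sorted: deimnr
Same letters? bemnru != deimnr
Anagram = No


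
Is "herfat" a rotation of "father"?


Word: "father", Candidate: "herfat"
Method: check if candidate is substring of word+word
"fatherfather" contains "herfat"? Yes
Is rotation = Yes


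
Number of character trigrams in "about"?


Word: "about" (length 5)
Number of 3-grams = length - 3 + 1 = 5 - 3 + 1
= 3


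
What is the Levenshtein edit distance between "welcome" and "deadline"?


Word 1: "welcome" (length 7)
Word 2: "deadline" (length 8)
One optimal edit sequence (insert/delete/substitute each cost 1):
  1. substitute 'w' -> 'd'  (+1)
  2. keep 'e'
  3. insert 'a'  (+1)
  4. substitute 'l' -> 'd'  (+1)
  5. substitute 'c' -> 'l'  (+1)
  6. substitute 'o' -> 'i'  (+1)
  7. substitute 'm' -> 'n'  (+1)
  8. keep 'e'
Total edit operations: 6
Edit distance = 6


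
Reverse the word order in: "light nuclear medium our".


Original: "light nuclear medium our"
Words (1..n): light | nuclear | medium | our
Reversed (n..1): our | medium | nuclear | light
Result = "our medium nuclear light"


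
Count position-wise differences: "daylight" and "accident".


Comparing character by character (same length = 8):
  Pos 0: 'd' vs 'a' !=
  Pos 1: 'a' vs 'c' !=
  Pos 2: 'y' vs 'c' !=
  Pos 3: 'l' vs 'i' !=
  Pos 4: 'i' vs 'd' !=
  Pos 5: 'g' vs 'e' !=
  Pos 6: 'h' vs 'n' !=
  Pos 7: 't' vs 't' =
Hamming distance = 7


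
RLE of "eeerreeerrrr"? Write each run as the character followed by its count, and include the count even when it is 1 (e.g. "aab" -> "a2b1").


String: "eeerreeerrrr"
Scanning for consecutive runs:
  'e' x 3
  'r' x 2
  'e' x 3
  'r' x 4
RLE = "e3r2e3r4"


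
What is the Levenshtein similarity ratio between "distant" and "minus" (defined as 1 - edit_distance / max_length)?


Word 1: "distant" (length 7)
Word 2: "minus" (length 5)
One optimal edit sequence:
  1. substitute 'd' -> 'm'  (+1)
  2. keep 'i'
  3. delete 's'  (+1)
  4. delete 't'  (+1)
  5. substitute 'a' -> 'n'  (+1)
  6. substitute 'n' -> 'u'  (+1)
  7. substitute 't' -> 's'  (+1)
Edit distance = 6
Max length = max(7, 5) = 7
Similarity = 1 - 6/7
= 0.1429


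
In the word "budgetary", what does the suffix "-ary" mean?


Suffix: -ary
Example: budgetary (budget + -ary)
Meaning = relating to


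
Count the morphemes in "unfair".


Word: "unfair"
Morphemes: un- | fair
Each morpheme carries meaning
= 2 morphemes


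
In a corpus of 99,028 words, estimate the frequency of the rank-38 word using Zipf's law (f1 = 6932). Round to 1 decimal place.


Zipf's law: f(r) = f(1) / r
f(1) = 6932
f(38) = 6932 / 38
= 182.4 occurrences


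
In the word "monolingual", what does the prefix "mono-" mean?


Prefix: mono-
Example: monolingual = mono- + lingual
Meaning = one


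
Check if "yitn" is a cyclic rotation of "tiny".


Word: "tiny", Candidate: "yitn"
Method: check if candidate is substring of word+word
"tinytiny" contains "yitn"? No
Is rotation = No


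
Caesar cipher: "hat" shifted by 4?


Word: "hat"
Shift: 4
Each letter → (letter + shift) mod 26:
  'h' (7) + 4 = 11 → 'l'
  'a' (0) + 4 = 4 → 'e'
  't' (19) + 4 = 23 → 'x'
Result = "lex"


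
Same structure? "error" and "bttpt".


Pattern of "error": [0, 1, 1, 2, 1]
Pattern of "bttpt": [0, 1, 1, 2, 1]
Patterns match
Same pattern = Yes


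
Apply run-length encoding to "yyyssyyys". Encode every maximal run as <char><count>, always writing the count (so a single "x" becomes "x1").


String: "yyyssyyys"
Scanning for consecutive runs:
  'y' x 3
  's' x 2
  'y' x 3
  's' x 1
RLE = "y3s2y3s1"


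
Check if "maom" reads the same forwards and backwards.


Word: "maom"
Reversed: "moam"
Forward == Backward? maom != moam
Palindrome = No


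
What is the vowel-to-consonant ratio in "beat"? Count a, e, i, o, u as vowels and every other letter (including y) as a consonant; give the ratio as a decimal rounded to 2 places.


Word: "beat"
Vowels (a,e,i,o,u): 2
Consonants: 2
Ratio = 2/2
= 1.00


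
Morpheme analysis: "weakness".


Word: "weakness"
Morphemes: weak / -ness
Each morpheme carries meaning
= 2 morphemes


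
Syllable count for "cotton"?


Word: "cotton"
Syllable breakdown: cot | ton
Counting: 2 parts
= 2 syllables


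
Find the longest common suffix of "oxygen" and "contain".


Word 1: "oxygen"
Word 2: "contain"
Comparing from end:
  Pos -1: 'n' == 'n'
  Pos -2: 'e' != 'i' (stop)
LCS = "n" (length 1)


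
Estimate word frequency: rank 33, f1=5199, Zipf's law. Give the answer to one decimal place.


Zipf's law: f(r) = f(1) / r
f(1) = 5199
f(33) = 5199 / 33
= 157.5 occurrences


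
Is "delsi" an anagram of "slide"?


Word 1: "slide" → sorted: deils
Word 2: "delsi" → sorted: deils
Same letters? deils == deils
Anagram = Yes


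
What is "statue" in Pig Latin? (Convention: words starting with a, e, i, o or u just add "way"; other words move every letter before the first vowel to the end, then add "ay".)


Word: "statue"
Starts with consonant(s) → move to end, add 'ay'
Consonant cluster: "st"
Pig Latin = "atuestay"


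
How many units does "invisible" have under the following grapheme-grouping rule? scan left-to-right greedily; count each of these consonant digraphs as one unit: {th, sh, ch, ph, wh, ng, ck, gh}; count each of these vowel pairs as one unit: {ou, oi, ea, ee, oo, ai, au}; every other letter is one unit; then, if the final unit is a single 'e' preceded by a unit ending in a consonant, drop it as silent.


Word: "invisible" (9 letters)
Left-to-right scan:
  [1] 'i' (letter)
  [2] 'n' (letter)
  [3] 'v' (letter)
  [4] 'i' (letter)
  [5] 's' (letter)
  [6] 'i' (letter)
  [7] 'b' (letter)
  [8] 'l' (letter)
  [9] 'e' (letter)
Units from scan: 9
Final unit is 'e' after a consonant -> drop as silent (-1)
Sound units = 8 units


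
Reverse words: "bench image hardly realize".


Original: "bench image hardly realize"
Words (1..n): bench | image | hardly | realize
Reversed (n..1): realize | hardly | image | bench
Result = "realize hardly image bench"


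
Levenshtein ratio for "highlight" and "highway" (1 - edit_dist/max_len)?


Word 1: "highlight" (length 9)
Word 2: "highway" (length 7)
One optimal edit sequence:
  1. keep 'h'
  2. keep 'i'
  3. keep 'g'
  4. keep 'h'
  5. delete 'l'  (+1)
  6. delete 'i'  (+1)
  7. substitute 'g' -> 'w'  (+1)
  8. substitute 'h' -> 'a'  (+1)
  9. substitute 't' -> 'y'  (+1)
Edit distance = 5
Max length = max(9, 7) = 9
Similarity = 1 - 5/9
= 0.4444


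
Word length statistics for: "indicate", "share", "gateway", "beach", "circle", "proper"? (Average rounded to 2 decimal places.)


Lengths: "indicate"=8, "share"=5, "gateway"=7, "beach"=5, "circle"=6, "proper"=6
Sum = 37, Count = 6
Average = 37/6 = 6.17
= avg=6.17, min=5, max=8


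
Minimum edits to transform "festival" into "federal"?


Word 1: "festival" (length 8)
Word 2: "federal" (length 7)
One optimal edit sequence (insert/delete/substitute each cost 1):
  1. keep 'f'
  2. keep 'e'
  3. delete 's'  (+1)
  4. substitute 't' -> 'd'  (+1)
  5. substitute 'i' -> 'e'  (+1)
  6. substitute 'v' -> 'r'  (+1)
  7. keep 'a'
  8. keep 'l'
Total edit operations: 4
Edit distance = 4


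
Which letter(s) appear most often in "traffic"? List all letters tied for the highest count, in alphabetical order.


Word: "traffic"
Letter counts:
  'a': 1
  'c': 1
  'f': 2
  'i': 1
  'r': 1
  't': 1
Maximum count = 2
Most frequent = 'f' (2 times each)


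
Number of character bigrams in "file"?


Word: "file" (length 4)
Number of 2-grams = length - 2 + 1 = 4 - 2 + 1
= 3


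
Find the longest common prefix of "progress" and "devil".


Word 1: "progress"
Word 2: "devil"
Comparing from start:
  Pos 0: 'p' != 'd' (stop)
LCP = "" (length 0)


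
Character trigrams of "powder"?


Word: "powder" (length 6)
Number of trigrams = 6 - 3 + 1 = 4
  Position 0: "pow"
  Position 1: "owd"
  Position 2: "wde"
  Position 3: "der"
Trigrams = "pow", "owd", "wde", "der"


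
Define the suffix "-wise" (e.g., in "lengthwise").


Suffix: -wise
Example: lengthwise = length + -wise
Meaning = in the manner of


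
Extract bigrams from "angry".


Word: "angry" (length 5)
Number of bigrams = 5 - 2 + 1 = 4
  Position 0: "an"
  Position 1: "ng"
  Position 2: "gr"
  Position 3: "ry"
Bigrams = "an", "ng", "gr", "ry"


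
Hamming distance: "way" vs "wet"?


Comparing character by character (same length = 3):
  Pos 0: 'w' vs 'w' =
  Pos 1: 'a' vs 'e' !=
  Pos 2: 'y' vs 't' !=
Hamming distance = 2


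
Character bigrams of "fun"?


Word: "fun" (length 3)
Number of bigrams = 3 - 2 + 1 = 2
  Position 0: "fu"
  Position 1: "un"
Bigrams = "fu", "un"


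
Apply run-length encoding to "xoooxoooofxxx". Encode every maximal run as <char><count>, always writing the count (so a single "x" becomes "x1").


String: "xoooxoooofxxx"
Scanning for consecutive runs:
  'x' x 1
  'o' x 3
  'x' x 1
  'o' x 4
  'f' x 1
  'x' x 3
RLE = "x1o3x1o4f1x3"


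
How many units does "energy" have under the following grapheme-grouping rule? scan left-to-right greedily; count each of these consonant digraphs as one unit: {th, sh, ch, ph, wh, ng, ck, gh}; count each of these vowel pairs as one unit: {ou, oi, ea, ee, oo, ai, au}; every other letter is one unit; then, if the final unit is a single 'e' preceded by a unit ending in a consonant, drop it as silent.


Word: "energy" (6 letters)
Left-to-right scan:
  (1) 'e' (letter)
  (2) 'n' (letter)
  (3) 'e' (letter)
  (4) 'r' (letter)
  (5) 'g' (letter)
  (6) 'y' (letter)
Units from scan: 6
Sound units = 6 units


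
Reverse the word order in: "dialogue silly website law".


Original: "dialogue silly website law"
Words (1..n): dialogue | silly | website | law
Reversed (n..1): law | website | silly | dialogue
Result = "law website silly dialogue"


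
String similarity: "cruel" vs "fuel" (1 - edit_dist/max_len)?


Word 1: "cruel" (length 5)
Word 2: "fuel" (length 4)
One optimal edit sequence:
  1. delete 'c'  (+1)
  2. substitute 'r' -> 'f'  (+1)
  3. keep 'u'
  4. keep 'e'
  5. keep 'l'
Edit distance = 2
Max length = max(5, 4) = 5
Similarity = 1 - 2/5
= 0.6000


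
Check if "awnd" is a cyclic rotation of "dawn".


Word: "dawn", Candidate: "awnd"
Method: check if candidate is substring of word+word
"dawndawn" contains "awnd"? Yes
Is rotation = Yes


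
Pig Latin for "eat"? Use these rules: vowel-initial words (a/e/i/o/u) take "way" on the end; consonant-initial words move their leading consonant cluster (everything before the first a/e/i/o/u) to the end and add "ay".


Word: "eat"
Starts with vowel → add 'way'
Pig Latin = "eatway"


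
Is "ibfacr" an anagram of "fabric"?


Word 1: "fabric" → sorted: abcfir
Word 2: "ibfacr" → sorted: abcfir
Same letters? abcfir == abcfir
Anagram = Yes


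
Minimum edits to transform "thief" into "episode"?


Word 1: "thief" (length 5)
Word 2: "episode" (length 7)
One optimal edit sequence (insert/delete/substitute each cost 1):
  1. substitute 't' -> 'e'  (+1)
  2. substitute 'h' -> 'p'  (+1)
  3. keep 'i'
  4. insert 's'  (+1)
  5. insert 'o'  (+1)
  6. substitute 'e' -> 'd'  (+1)
  7. substitute 'f' -> 'e'  (+1)
Total edit operations: 6
Edit distance = 6


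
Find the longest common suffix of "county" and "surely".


Word 1: "county"
Word 2: "surely"
Comparing from end:
  Pos -1: 'y' == 'y'
  Pos -2: 't' != 'l' (stop)
LCS = "y" (length 1)


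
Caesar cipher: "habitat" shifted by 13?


Word: "habitat"
Shift: 13
Each letter → (letter + shift) mod 26:
  'h' (7) + 13 = 20 → 'u'
  'a' (0) + 13 = 13 → 'n'
  'b' (1) + 13 = 14 → 'o'
  'i' (8) + 13 = 21 → 'v'
  't' (19) + 13 = 6 → 'g'
  'a' (0) + 13 = 13 → 'n'
  't' (19) + 13 = 6 → 'g'
Result = "unovgng"


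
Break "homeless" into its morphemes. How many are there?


Word: "homeless"
Morphemes: home / -less
Each morpheme carries meaning
= 2 morphemes


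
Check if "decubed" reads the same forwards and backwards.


Word: "decubed"
Reversed: "debuced"
Forward == Backward? decubed != debuced
Palindrome = No


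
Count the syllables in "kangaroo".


Word: "kangaroo"
Syllable breakdown: kan-ga-roo
Counting: 3 parts
= 3 syllables


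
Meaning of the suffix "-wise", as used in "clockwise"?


Suffix: -wise
Example: clockwise (clock + -wise)
Meaning = in the manner of


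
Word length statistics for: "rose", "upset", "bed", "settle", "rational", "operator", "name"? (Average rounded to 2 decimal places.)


Lengths: "rose"=4, "upset"=5, "bed"=3, "settle"=6, "rational"=8, "operator"=8, "name"=4
Sum = 38, Count = 7
Average = 38/7 = 5.43
= avg=5.43, min=3, max=8


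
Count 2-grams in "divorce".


Word: "divorce" (length 7)
Number of 2-grams = length - 2 + 1 = 7 - 2 + 1
= 6


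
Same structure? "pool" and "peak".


Pattern of "pool": [0, 1, 1, 2]
Pattern of "peak": [0, 1, 2, 3]
Patterns do not match
Same pattern = No


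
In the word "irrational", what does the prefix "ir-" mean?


Prefix: ir-
Example: irrational = ir- + rational
Meaning = not


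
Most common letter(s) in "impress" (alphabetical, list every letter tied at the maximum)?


Word: "impress"
Letter counts:
  'e': 1
  'i': 1
  'm': 1
  'p': 1
  'r': 1
  's': 2
Maximum count = 2
Most frequent = 's' (2 times each)


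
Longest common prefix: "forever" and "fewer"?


Word 1: "forever"
Word 2: "fewer"
Comparing from start:
  Pos 0: 'f' == 'f'
  Pos 1: 'o' != 'e' (stop)
LCP = "f" (length 1)


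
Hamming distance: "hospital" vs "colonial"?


Comparing character by character (same length = 8):
  Pos 0: 'h' vs 'c' !=
  Pos 1: 'o' vs 'o' =
  Pos 2: 's' vs 'l' !=
  Pos 3: 'p' vs 'o' !=
  Pos 4: 'i' vs 'n' !=
  Pos 5: 't' vs 'i' !=
  Pos 6: 'a' vs 'a' =
  Pos 7: 'l' vs 'l' =
Hamming distance = 5


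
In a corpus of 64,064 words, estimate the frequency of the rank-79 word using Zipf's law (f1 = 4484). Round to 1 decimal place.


Zipf's law: f(r) = f(1) / r
f(1) = 4484
f(79) = 4484 / 79
= 56.8 occurrences


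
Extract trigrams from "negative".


Word: "negative" (length 8)
Number of trigrams = 8 - 3 + 1 = 6
  Position 0: "neg"
  Position 1: "ega"
  Position 2: "gat"
  Position 3: "ati"
  Position 4: "tiv"
  Position 5: "ive"
Trigrams = "neg", "ega", "gat", "ati", "tiv", "ive"


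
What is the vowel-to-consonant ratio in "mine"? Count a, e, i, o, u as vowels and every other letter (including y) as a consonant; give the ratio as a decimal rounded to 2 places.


Word: "mine"
Vowels (a,e,i,o,u): 2
Consonants: 2
Ratio = 2/2
= 1.00


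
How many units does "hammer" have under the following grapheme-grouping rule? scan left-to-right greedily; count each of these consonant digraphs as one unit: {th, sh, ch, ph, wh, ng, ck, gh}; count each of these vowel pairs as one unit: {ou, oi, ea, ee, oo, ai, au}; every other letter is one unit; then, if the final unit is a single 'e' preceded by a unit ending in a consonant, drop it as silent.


Word: "hammer" (6 letters)
Left-to-right scan:
  1. 'h' (letter)
  2. 'a' (letter)
  3. 'm' (letter)
  4. 'm' (letter)
  5. 'e' (letter)
  6. 'r' (letter)
Units from scan: 6
Sound units = 6 units


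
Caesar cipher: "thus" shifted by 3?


Word: "thus"
Shift: 3
Each letter → (letter + shift) mod 26:
  't' (19) + 3 = 22 → 'w'
  'h' (7) + 3 = 10 → 'k'
  'u' (20) + 3 = 23 → 'x'
  's' (18) + 3 = 21 → 'v'
Result = "wkxv"


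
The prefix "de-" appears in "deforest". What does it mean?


Prefix: de-
Example: deforest (de- + forest)
Meaning = remove / reverse


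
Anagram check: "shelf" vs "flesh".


Word 1: "shelf" → sorted: efhls
Word 2: "flesh" → sorted: efhls
Same letters? efhls == efhls
Anagram = Yes


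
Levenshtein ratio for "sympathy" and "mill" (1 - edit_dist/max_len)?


Word 1: "sympathy" (length 8)
Word 2: "mill" (length 4)
One optimal edit sequence:
  1. delete 's'  (+1)
  2. delete 'y'  (+1)
  3. keep 'm'
  4. delete 'p'  (+1)
  5. delete 'a'  (+1)
  6. substitute 't' -> 'i'  (+1)
  7. substitute 'h' -> 'l'  (+1)
  8. substitute 'y' -> 'l'  (+1)
Edit distance = 7
Max length = max(8, 4) = 8
Similarity = 1 - 7/8
= 0.1250


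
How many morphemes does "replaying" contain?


Word: "replaying"
Morphemes: re- / play / -ing
Each morpheme carries meaning
= 3 morphemes


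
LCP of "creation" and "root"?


Word 1: "creation"
Word 2: "root"
Comparing from start:
  Pos 0: 'c' != 'r' (stop)
LCP = "" (length 0)


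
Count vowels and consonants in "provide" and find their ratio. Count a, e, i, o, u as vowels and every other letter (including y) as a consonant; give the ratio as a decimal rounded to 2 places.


Word: "provide"
Vowels (a,e,i,o,u): 3
Consonants: 4
Ratio = 3/4
= 0.75


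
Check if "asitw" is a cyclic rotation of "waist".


Word: "waist", Candidate: "asitw"
Method: check if candidate is substring of word+word
"waistwaist" contains "asitw"? No
Is rotation = No


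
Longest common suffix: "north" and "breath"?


Word 1: "north"
Word 2: "breath"
Comparing from end:
  Pos -1: 'h' == 'h'
  Pos -2: 't' == 't'
  Pos -3: 'r' != 'a' (stop)
LCS = "th" (length 2)


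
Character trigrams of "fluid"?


Word: "fluid" (length 5)
Number of trigrams = 5 - 3 + 1 = 3
  Position 0: "flu"
  Position 1: "lui"
  Position 2: "uid"
Trigrams = "flu", "lui", "uid"


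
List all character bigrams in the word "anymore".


Word: "anymore" (length 7)
Number of bigrams = 7 - 2 + 1 = 6
  Position 0: "an"
  Position 1: "ny"
  Position 2: "ym"
  Position 3: "mo"
  Position 4: "or"
  Position 5: "re"
Bigrams = "an", "ny", "ym", "mo", "or", "re"


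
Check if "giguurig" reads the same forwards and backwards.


Word: "giguurig"
Reversed: "giruugig"
Forward == Backward? giguurig != giruugig
Palindrome = No


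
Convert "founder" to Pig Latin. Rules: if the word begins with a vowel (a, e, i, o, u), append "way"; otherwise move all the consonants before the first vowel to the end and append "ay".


Word: "founder"
Starts with consonant(s) → move to end, add 'ay'
Consonant cluster: "f"
Pig Latin = "ounderfay"


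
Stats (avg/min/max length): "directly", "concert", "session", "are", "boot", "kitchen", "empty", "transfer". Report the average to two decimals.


Lengths: "directly"=8, "concert"=7, "session"=7, "are"=3, "boot"=4, "kitchen"=7, "empty"=5, "transfer"=8
Sum = 49, Count = 8
Average = 49/8 = 6.13
= avg=6.13, min=3, max=8


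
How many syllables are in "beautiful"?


Word: "beautiful"
Syllable breakdown: beau-ti-ful
Counting: 3 parts
= 3 syllables


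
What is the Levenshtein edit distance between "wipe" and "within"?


Word 1: "wipe" (length 4)
Word 2: "within" (length 6)
One optimal edit sequence (insert/delete/substitute each cost 1):
  1. keep 'w'
  2. keep 'i'
  3. insert 't'  (+1)
  4. insert 'h'  (+1)
  5. substitute 'p' -> 'i'  (+1)
  6. substitute 'e' -> 'n'  (+1)
Total edit operations: 4
Edit distance = 4


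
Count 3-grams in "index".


Word: "index" (length 5)
Number of 3-grams = length - 3 + 1 = 5 - 3 + 1
= 3


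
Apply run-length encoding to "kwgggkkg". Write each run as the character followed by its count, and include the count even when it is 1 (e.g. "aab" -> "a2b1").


String: "kwgggkkg"
Scanning for consecutive runs:
  'k' x 1
  'w' x 1
  'g' x 3
  'k' x 2
  'g' x 1
RLE = "k1w1g3k2g1"


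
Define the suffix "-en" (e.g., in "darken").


Suffix: -en
Example: darken (dark + -en)
Meaning = to make / become


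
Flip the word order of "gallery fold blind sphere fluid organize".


Original: "gallery fold blind sphere fluid organize"
Words (1..n): gallery | fold | blind | sphere | fluid | organize
Reversed (n..1): organize | fluid | sphere | blind | fold | gallery
Result = "organize fluid sphere blind fold gallery"


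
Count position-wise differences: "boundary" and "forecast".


Comparing character by character (same length = 8):
  Pos 0: 'b' vs 'f' !=
  Pos 1: 'o' vs 'o' =
  Pos 2: 'u' vs 'r' !=
  Pos 3: 'n' vs 'e' !=
  Pos 4: 'd' vs 'c' !=
  Pos 5: 'a' vs 'a' =
  Pos 6: 'r' vs 's' !=
  Pos 7: 'y' vs 't' !=
Hamming distance = 6


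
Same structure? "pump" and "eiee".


Pattern of "pump": [0, 1, 2, 0]
Pattern of "eiee": [0, 1, 0, 0]
Patterns do not match
Same pattern = No


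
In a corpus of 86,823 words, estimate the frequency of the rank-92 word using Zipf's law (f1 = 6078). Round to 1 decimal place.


Zipf's law: f(r) = f(1) / r
f(1) = 6078
f(92) = 6078 / 92
= 66.1 occurrences


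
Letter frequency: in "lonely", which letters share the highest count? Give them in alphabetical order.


Word: "lonely"
Letter counts:
  'e': 1
  'l': 2
  'n': 1
  'o': 1
  'y': 1
Maximum count = 2
Most frequent = 'l' (2 times each)


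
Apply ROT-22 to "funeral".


Word: "funeral"
Shift: 22
Each letter → (letter + shift) mod 26:
  'f' (5) + 22 = 1 → 'b'
  'u' (20) + 22 = 16 → 'q'
  'n' (13) + 22 = 9 → 'j'
  'e' (4) + 22 = 0 → 'a'
  'r' (17) + 22 = 13 → 'n'
  'a' (0) + 22 = 22 → 'w'
  'l' (11) + 22 = 7 → 'h'
Result = "bqjanwh"


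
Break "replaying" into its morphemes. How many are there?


Word: "replaying"
Morphemes: re- / play / -ing
Each morpheme carries meaning
= 3 morphemes


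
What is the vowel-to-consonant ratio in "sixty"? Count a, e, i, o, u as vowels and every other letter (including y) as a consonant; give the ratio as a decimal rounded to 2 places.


Word: "sixty"
Vowels (a,e,i,o,u): 1
Consonants: 4
Ratio = 1/4
= 0.25


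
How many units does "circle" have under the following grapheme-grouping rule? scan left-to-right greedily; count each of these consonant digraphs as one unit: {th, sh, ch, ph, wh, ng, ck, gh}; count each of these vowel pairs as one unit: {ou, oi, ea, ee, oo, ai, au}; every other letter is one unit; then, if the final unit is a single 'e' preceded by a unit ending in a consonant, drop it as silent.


Word: "circle" (6 letters)
Left-to-right scan:
  (1) 'c' (letter)
  (2) 'i' (letter)
  (3) 'r' (letter)
  (4) 'c' (letter)
  (5) 'l' (letter)
  (6) 'e' (letter)
Units from scan: 6
Final unit is 'e' after a consonant -> drop as silent (-1)
Sound units = 5 units


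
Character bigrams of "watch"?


Word: "watch" (length 5)
Number of bigrams = 5 - 2 + 1 = 4
  Position 0: "wa"
  Position 1: "at"
  Position 2: "tc"
  Position 3: "ch"
Bigrams = "wa", "at", "tc", "ch"


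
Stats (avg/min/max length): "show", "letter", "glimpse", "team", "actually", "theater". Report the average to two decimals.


Lengths: "show"=4, "letter"=6, "glimpse"=7, "team"=4, "actually"=8, "theater"=7
Sum = 36, Count = 6
Average = 36/6 = 6.00
= avg=6.00, min=4, max=8


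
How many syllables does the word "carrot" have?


Word: "carrot"
Syllable breakdown: car | rot
Counting: 2 parts
= 2 syllables


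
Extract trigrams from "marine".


Word: "marine" (length 6)
Number of trigrams = 6 - 3 + 1 = 4
  Position 0: "mar"
  Position 1: "ari"
  Position 2: "rin"
  Position 3: "ine"
Trigrams = "mar", "ari", "rin", "ine"


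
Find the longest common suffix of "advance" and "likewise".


Word 1: "advance"
Word 2: "likewise"
Comparing from end:
  Pos -1: 'e' == 'e'
  Pos -2: 'c' != 's' (stop)
LCS = "e" (length 1)


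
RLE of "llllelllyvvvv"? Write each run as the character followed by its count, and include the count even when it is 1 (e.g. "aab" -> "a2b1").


String: "llllelllyvvvv"
Scanning for consecutive runs:
  'l' x 4
  'e' x 1
  'l' x 3
  'y' x 1
  'v' x 4
RLE = "l4e1l3y1v4"


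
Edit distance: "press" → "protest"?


Word 1: "press" (length 5)
Word 2: "protest" (length 7)
One optimal edit sequence (insert/delete/substitute each cost 1):
  1. keep 'p'
  2. keep 'r'
  3. insert 'o'  (+1)
  4. insert 't'  (+1)
  5. keep 'e'
  6. keep 's'
  7. substitute 's' -> 't'  (+1)
Total edit operations: 3
Edit distance = 3


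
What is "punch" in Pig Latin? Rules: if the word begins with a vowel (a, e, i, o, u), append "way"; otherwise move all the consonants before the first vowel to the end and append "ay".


Word: "punch"
Starts with consonant(s) → move to end, add 'ay'
Consonant cluster: "p"
Pig Latin = "unchpay"


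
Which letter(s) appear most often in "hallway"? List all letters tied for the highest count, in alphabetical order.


Word: "hallway"
Letter counts:
  'a': 2
  'h': 1
  'l': 2
  'w': 1
  'y': 1
Maximum count = 2
Most frequent = 'a', 'l' (2 times each)


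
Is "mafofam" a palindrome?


Word: "mafofam"
Reversed: "mafofam"
Forward == Backward? mafofam == mafofam
Palindrome = Yes


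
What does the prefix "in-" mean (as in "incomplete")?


Prefix: in-
As in: incomplete -> in- + complete
Meaning = not / into


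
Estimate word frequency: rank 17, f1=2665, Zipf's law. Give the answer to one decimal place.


Zipf's law: f(r) = f(1) / r
f(1) = 2665
f(17) = 2665 / 17
= 156.8 occurrences


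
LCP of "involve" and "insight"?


Word 1: "involve"
Word 2: "insight"
Comparing from start:
  Pos 0: 'i' == 'i'
  Pos 1: 'n' == 'n'
  Pos 2: 'v' != 's' (stop)
LCP = "in" (length 2)


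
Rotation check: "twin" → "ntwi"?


Word: "twin", Candidate: "ntwi"
Method: check if candidate is substring of word+word
"twintwin" contains "ntwi"? Yes
Is rotation = Yes


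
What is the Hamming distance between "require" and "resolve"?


Comparing character by character (same length = 7):
  Pos 0: 'r' vs 'r' =
  Pos 1: 'e' vs 'e' =
  Pos 2: 'q' vs 's' !=
  Pos 3: 'u' vs 'o' !=
  Pos 4: 'i' vs 'l' !=
  Pos 5: 'r' vs 'v' !=
  Pos 6: 'e' vs 'e' =
Hamming distance = 4


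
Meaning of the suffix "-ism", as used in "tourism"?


Suffix: -ism
Example: tourism (tour + -ism)
Meaning = belief / practice


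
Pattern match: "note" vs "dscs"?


Pattern of "note": [0, 1, 2, 3]
Pattern of "dscs": [0, 1, 2, 1]
Patterns do not match
Same pattern = No


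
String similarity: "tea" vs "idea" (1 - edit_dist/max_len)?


Word 1: "tea" (length 3)
Word 2: "idea" (length 4)
One optimal edit sequence:
  1. insert 'i'  (+1)
  2. substitute 't' -> 'd'  (+1)
  3. keep 'e'
  4. keep 'a'
Edit distance = 2
Max length = max(3, 4) = 4
Similarity = 1 - 2/4
= 0.5000


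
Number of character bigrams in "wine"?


Word: "wine" (length 4)
Number of 2-grams = length - 2 + 1 = 4 - 2 + 1
= 3


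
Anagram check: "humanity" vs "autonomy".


Word 1: "humanity" → sorted: ahimntuy
Word 2: "autonomy" → sorted: amnootuy
Same letters? ahimntuy != amnootuy
Anagram = No


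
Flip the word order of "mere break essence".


Original: "mere break essence"
Words (1..n): mere | break | essence
Reversed (n..1): essence | break | mere
Result = "essence break mere"


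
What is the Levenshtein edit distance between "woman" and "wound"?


Word 1: "woman" (length 5)
Word 2: "wound" (length 5)
One optimal edit sequence (insert/delete/substitute each cost 1):
  1. keep 'w'
  2. keep 'o'
  3. substitute 'm' -> 'u'  (+1)
  4. substitute 'a' -> 'n'  (+1)
  5. substitute 'n' -> 'd'  (+1)
Total edit operations: 3
Edit distance = 3


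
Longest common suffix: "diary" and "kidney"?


Word 1: "diary"
Word 2: "kidney"
Comparing from end:
  Pos -1: 'y' == 'y'
  Pos -2: 'r' != 'e' (stop)
LCS = "y" (length 1)


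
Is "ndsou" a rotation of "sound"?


Word: "sound", Candidate: "ndsou"
Method: check if candidate is substring of word+word
"soundsound" contains "ndsou"? Yes
Is rotation = Yes


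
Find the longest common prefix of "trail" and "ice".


Word 1: "trail"
Word 2: "ice"
Comparing from start:
  Pos 0: 't' != 'i' (stop)
LCP = "" (length 0)


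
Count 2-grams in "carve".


Word: "carve" (length 5)
Number of 2-grams = length - 2 + 1 = 5 - 2 + 1
= 4


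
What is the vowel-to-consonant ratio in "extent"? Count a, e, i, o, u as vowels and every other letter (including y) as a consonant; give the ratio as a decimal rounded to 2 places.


Word: "extent"
Vowels (a,e,i,o,u): 2
Consonants: 4
Ratio = 2/4
= 0.50


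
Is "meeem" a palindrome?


Word: "meeem"
Reversed: "meeem"
Forward == Backward? meeem == meeem
Palindrome = Yes


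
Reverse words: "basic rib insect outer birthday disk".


Original: "basic rib insect outer birthday disk"
Words (1..n): basic | rib | insect | outer | birthday | disk
Reversed (n..1): disk | birthday | outer | insect | rib | basic
Result = "disk birthday outer insect rib basic"


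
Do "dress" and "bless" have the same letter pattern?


Pattern of "dress": [0, 1, 2, 3, 3]
Pattern of "bless": [0, 1, 2, 3, 3]
Patterns match
Same pattern = Yes
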